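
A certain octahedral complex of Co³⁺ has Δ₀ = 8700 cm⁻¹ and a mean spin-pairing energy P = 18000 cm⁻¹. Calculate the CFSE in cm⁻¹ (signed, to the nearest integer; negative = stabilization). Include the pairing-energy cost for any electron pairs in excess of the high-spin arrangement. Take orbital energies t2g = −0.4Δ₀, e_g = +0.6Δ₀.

Co is in group 9, so Co³⁺ is d⁶ (9 − 3 = 6).
With Δ₀ < P the complex is high-spin.
That gives t2g^4 e_g^2.
Orbital CFSE = -0.4Δ₀ = -0.4 × 8700 = -3480 cm⁻¹.
High-spin has no excess pairs, so no pairing correction applies.

-3480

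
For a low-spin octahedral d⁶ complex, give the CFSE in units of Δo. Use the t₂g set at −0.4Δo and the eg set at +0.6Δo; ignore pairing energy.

Configuration: t₂g⁶ eg⁰.
CFSE = 6(-0.4Δo) + 0(0.6Δo) = -2.4Δo + 0.0Δo = -2.4Δo.

-2.4 Δo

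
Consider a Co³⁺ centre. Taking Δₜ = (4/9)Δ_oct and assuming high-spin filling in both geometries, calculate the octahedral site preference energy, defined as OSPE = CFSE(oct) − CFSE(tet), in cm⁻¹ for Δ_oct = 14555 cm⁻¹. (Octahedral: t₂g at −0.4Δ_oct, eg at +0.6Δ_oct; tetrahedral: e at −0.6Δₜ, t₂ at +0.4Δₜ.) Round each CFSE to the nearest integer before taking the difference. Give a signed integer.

-1941

Group 9 minus oxidation state +3 gives a d⁶ configuration for Co³⁺.
Octahedral (high-spin): t2g^4 e_g^2, CFSE = 4(−0.4) + 2(+0.6) = -0.4Δ_oct = -0.4 × 14555 = -5822 cm⁻¹.
In a tetrahedral site the filling is e^3 t2^3: CFSE(tet) = -0.6Δₜ = -0.6 × (4/9)(14555) = -3881 cm⁻¹.
Subtracting, OSPE = -5822 − (-3881) = -1941 cm⁻¹.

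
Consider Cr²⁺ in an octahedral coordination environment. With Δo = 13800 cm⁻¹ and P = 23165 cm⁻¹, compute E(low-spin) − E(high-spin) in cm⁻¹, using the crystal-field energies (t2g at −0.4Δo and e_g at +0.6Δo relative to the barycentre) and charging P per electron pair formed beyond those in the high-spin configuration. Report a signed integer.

9365

Group 6 minus oxidation state +2 gives a d⁴ configuration for Cr²⁺.
In the high-spin limit (t2g^3 e_g^1) the orbital term is -0.6Δo = -8280 cm⁻¹, with no excess pairing.
Low-spin: t2g^4 e_g^0, orbital CFSE = -1.6Δo = -22080 cm⁻¹; plus 1 excess pair × P = +23165 cm⁻¹; total 1085 cm⁻¹.
Thus E(LS) − E(HS) = 9365 cm⁻¹.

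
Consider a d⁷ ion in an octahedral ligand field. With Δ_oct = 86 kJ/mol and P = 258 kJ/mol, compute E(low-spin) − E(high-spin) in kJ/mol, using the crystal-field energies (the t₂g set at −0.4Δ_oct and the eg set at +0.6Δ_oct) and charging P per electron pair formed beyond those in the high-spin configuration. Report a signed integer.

High-spin d⁷ fills as t₂g⁵ eg² with CFSE 5(−0.4) + 2(+0.6) = -0.8Δ_oct = -69 kJ/mol.
Low-spin t₂g⁶ eg¹ gives -1.8Δ_oct = -155 kJ/mol, but forming 1 extra pair costs 1P = 258 kJ/mol, so E(LS) = -155 + 258 = 103 kJ/mol.
E(LS) − E(HS) = 103 − (-69) = 172 kJ/mol.

172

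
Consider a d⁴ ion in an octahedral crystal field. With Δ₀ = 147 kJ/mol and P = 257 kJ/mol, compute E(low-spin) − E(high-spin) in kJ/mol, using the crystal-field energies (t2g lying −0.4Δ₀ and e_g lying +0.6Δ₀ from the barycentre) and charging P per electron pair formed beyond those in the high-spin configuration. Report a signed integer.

In the high-spin limit (t2g^3 e_g^1) the orbital term is -0.6Δ₀ = -88 kJ/mol, with no excess pairing.
Low-spin t2g^4 e_g^0 gives -1.6Δ₀ = -235 kJ/mol, but forming 1 extra pair costs 1P = 257 kJ/mol, so E(LS) = -235 + 257 = 22 kJ/mol.
Thus E(LS) − E(HS) = 110 kJ/mol.

110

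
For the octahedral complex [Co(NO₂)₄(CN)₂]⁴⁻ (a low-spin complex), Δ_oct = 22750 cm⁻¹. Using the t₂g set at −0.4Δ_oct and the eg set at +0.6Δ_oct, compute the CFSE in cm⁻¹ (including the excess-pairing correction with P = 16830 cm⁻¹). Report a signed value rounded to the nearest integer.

-24120

Ligand charges: 4×(-1) from NO₂⁻ and 2×(-1) from CN⁻ sum to -6; with overall charge -4, Co is +2.
Co is in group 9, so Co²⁺ is d⁷ (9 − 2 = 7).
Configuration: t₂g⁶ eg¹.
The orbital stabilization is -1.8Δ_oct = -1.8 × 22750 = -40950 cm⁻¹.
High-spin d⁷ would be t₂g⁵ eg² with 2 pairs; low-spin has 3, so 1 excess pair costs +1P = +16830 cm⁻¹.
Overall CFSE = -40950 + 16830 = -24120 cm⁻¹.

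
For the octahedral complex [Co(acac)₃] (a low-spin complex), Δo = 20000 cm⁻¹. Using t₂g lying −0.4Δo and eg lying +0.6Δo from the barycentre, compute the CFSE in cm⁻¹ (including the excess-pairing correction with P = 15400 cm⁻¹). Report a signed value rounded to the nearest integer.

-17200

Each acac⁻ contributes -1; 3 × (-1) = -3. With overall charge +0, Co is in the +3 oxidation state.
Co³⁺: group 9, so d-count = 9 − 3 = 6.
Configuration: t₂g⁶ eg⁰.
CFSE(orbital) = 6×(-0.4Δo) + 0×(0.6Δo) = -2.4Δo; with Δo = 20000 cm⁻¹ that is -48000 cm⁻¹.
Pairing penalty: 3 pairs vs 1 in the high-spin reference → 2 extra × P = 30800 cm⁻¹.
Combining: -48000 + 30800 = -17200 cm⁻¹.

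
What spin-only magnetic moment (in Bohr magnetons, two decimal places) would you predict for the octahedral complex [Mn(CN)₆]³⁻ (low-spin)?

Each CN⁻ contributes -1; 6 × (-1) = -6. With overall charge -3, Mn is in the +3 oxidation state.
Mn³⁺: group 7, so d-count = 7 − 3 = 4.
Configuration: t2g^4 e_g^0 → 2 unpaired electrons.
μ(spin-only) = √[2(2+2)] = √8 ≈ 2.83 Bohr magnetons.

2.83 Bohr magnetons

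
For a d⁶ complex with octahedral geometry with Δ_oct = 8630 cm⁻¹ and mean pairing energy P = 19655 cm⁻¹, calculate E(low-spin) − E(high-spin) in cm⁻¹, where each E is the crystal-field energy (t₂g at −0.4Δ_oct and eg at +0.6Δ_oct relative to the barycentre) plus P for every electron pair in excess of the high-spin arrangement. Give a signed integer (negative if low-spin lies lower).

22050

In the high-spin limit (t₂g⁴ eg²) the orbital term is -0.4Δ_oct = -3452 cm⁻¹, with no excess pairing.
For low-spin the configuration is t₂g⁶ eg⁰: orbital energy -2.4 × 8630 = -20712 cm⁻¹, and 2 additional pairs relative to high-spin add 39310 cm⁻¹, giving 18598 cm⁻¹.
The difference is 18598 − (-3452) = 22050 cm⁻¹, so high-spin lies lower.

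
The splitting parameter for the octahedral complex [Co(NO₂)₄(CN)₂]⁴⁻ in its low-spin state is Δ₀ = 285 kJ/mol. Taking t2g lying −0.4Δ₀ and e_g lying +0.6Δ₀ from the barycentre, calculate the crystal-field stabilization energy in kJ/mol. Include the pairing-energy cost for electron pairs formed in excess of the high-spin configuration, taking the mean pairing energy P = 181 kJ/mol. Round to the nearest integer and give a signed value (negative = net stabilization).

Ligand charges: 4×(-1) from NO₂⁻ and 2×(-1) from CN⁻ sum to -6; with overall charge -4, Co is +2.
Co²⁺: group 9, so d-count = 9 − 2 = 7.
The d⁷ electrons fill as t2g^6 e_g^1.
CFSE(orbital) = 6×(-0.4Δ₀) + 1×(0.6Δ₀) = -1.8Δ₀; with Δ₀ = 285 kJ/mol that is -513 kJ/mol.
Relative to high-spin t2g^5 e_g^2 (2 paired), the low-spin configuration has 1 additional pair, contributing +1 × 181 = +181 kJ/mol.
Net CFSE = -513 + 181 = -332 kJ/mol.

-332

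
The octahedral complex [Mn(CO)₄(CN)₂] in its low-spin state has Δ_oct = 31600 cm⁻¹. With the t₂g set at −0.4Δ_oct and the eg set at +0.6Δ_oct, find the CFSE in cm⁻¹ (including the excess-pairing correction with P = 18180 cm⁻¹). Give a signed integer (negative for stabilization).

Ligand charges: 4×(+0) from CO and 2×(-1) from CN⁻ sum to -2; with overall charge +0, Mn is +2.
Mn²⁺: group 7, so d-count = 7 − 2 = 5.
Configuration: t₂g⁵ eg⁰.
The orbital stabilization is -2.0Δ_oct = -2.0 × 31600 = -63200 cm⁻¹.
High-spin d⁵ would be t₂g³ eg² with 0 pairs; low-spin has 2, so 2 excess pairs cost +2P = +36360 cm⁻¹.
Combining: -63200 + 36360 = -26840 cm⁻¹.

-26840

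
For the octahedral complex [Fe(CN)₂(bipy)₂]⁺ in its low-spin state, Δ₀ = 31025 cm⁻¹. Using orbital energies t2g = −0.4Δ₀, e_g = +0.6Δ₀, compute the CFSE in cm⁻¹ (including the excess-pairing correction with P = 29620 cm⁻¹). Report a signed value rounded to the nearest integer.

-2810

Ligand charges: 2×(-1) from CN⁻ and 2×(+0) from bipy sum to -2; with overall charge +1, Fe is +3.
Group 8 minus oxidation state +3 gives a d⁵ configuration for Fe³⁺.
The d⁵ electrons fill as t2g^5 e_g^0.
CFSE(orbital) = 5×(-0.4Δ₀) + 0×(0.6Δ₀) = -2.0Δ₀; with Δ₀ = 31025 cm⁻¹ that is -62050 cm⁻¹.
High-spin d⁵ would be t2g^3 e_g^2 with 0 pairs; low-spin has 2, so 2 excess pairs cost +2P = +59240 cm⁻¹.
Combining: -62050 + 59240 = -2810 cm⁻¹.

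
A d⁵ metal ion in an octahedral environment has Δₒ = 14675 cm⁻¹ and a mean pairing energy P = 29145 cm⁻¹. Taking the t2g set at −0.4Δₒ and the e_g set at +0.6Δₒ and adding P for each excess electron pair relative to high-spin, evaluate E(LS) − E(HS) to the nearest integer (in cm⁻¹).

28940

High-spin: t2g^3 e_g^2, CFSE = 0.0Δₒ = 0 cm⁻¹.
Low-spin t2g^5 e_g^0 gives -2.0Δₒ = -29350 cm⁻¹, but forming 2 extra pairs costs 2P = 58290 cm⁻¹, so E(LS) = -29350 + 58290 = 28940 cm⁻¹.
Thus E(LS) − E(HS) = 28940 cm⁻¹.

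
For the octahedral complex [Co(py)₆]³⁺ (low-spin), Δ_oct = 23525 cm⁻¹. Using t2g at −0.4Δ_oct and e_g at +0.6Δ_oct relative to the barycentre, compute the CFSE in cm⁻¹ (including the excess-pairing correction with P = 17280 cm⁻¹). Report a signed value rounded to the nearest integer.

py is neutral, so the +3 overall charge sits on Co: oxidation state +3.
Co is in group 9, so Co³⁺ is d⁶ (9 − 3 = 6).
The d⁶ electrons fill as t2g^6 e_g^0.
The orbital stabilization is -2.4Δ_oct = -2.4 × 23525 = -56460 cm⁻¹.
Pairing penalty: 3 pairs vs 1 in the high-spin reference → 2 extra × P = 34560 cm⁻¹.
Combining: -56460 + 34560 = -21900 cm⁻¹.

-21900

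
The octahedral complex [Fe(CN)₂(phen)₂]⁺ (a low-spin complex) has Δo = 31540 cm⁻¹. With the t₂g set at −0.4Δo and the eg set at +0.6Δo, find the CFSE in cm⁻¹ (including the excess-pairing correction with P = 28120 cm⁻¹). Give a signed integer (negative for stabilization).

Ligand charges: 2×(-1) from CN⁻ and 2×(+0) from phen sum to -2; with overall charge +1, Fe is +3.
Fe³⁺: group 8, so d-count = 8 − 3 = 5.
Configuration: t₂g⁵ eg⁰.
CFSE(orbital) = 5×(-0.4Δo) + 0×(0.6Δo) = -2.0Δo; with Δo = 31540 cm⁻¹ that is -63080 cm⁻¹.
Pairing penalty: 2 pairs vs 0 in the high-spin reference → 2 extra × P = 56240 cm⁻¹.
Overall CFSE = -63080 + 56240 = -6840 cm⁻¹.

-6840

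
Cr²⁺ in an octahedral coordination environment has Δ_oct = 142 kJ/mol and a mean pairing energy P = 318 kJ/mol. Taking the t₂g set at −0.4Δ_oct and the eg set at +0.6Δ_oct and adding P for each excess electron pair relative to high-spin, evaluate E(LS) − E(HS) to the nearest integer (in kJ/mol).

Cr sits in group 6; removing 2 electrons leaves Cr²⁺ with 6 − 2 = 4 d electrons.
High-spin d⁴ fills as t₂g³ eg¹ with CFSE 3(−0.4) + 1(+0.6) = -0.6Δ_oct = -85 kJ/mol.
For low-spin the configuration is t₂g⁴ eg⁰: orbital energy -1.6 × 142 = -227 kJ/mol, and 1 additional pair relative to high-spin adds 318 kJ/mol, giving 91 kJ/mol.
E(LS) − E(HS) = 91 − (-85) = 176 kJ/mol.

176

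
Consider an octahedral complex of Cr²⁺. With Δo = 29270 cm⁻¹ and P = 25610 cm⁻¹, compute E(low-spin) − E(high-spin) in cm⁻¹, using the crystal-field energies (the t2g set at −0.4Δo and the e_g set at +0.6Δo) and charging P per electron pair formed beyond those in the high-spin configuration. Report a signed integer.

-3660

Cr is in group 6, so Cr²⁺ is d⁴ (6 − 2 = 4).
High-spin: t2g^3 e_g^1, CFSE = -0.6Δo = -17562 cm⁻¹.
Low-spin: t2g^4 e_g^0, orbital CFSE = -1.6Δo = -46832 cm⁻¹; plus 1 excess pair × P = +25610 cm⁻¹; total -21222 cm⁻¹.
The difference is -21222 − (-17562) = -3660 cm⁻¹, so low-spin lies lower.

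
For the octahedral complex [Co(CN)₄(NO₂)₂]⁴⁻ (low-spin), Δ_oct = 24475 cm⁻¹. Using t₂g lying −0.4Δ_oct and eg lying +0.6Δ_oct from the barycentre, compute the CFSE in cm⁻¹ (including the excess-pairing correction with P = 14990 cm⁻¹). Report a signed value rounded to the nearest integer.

-29065

Ligand charges: 4×(-1) from CN⁻ and 2×(-1) from NO₂⁻ sum to -6; with overall charge -4, Co is +2.
Group 9 minus oxidation state +2 gives a d⁷ configuration for Co²⁺.
The d⁷ electrons fill as t₂g⁶ eg¹.
The orbital stabilization is -1.8Δ_oct = -1.8 × 24475 = -44055 cm⁻¹.
Relative to high-spin t₂g⁵ eg² (2 paired), the low-spin configuration has 1 additional pair, contributing +1 × 14990 = +14990 cm⁻¹.
Combining: -44055 + 14990 = -29065 cm⁻¹.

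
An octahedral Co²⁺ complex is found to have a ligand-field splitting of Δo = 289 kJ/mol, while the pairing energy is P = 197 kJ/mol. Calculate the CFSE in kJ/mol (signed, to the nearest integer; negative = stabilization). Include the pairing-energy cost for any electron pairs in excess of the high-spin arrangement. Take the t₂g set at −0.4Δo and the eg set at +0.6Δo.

-323

Co sits in group 9; removing 2 electrons leaves Co²⁺ with 9 − 2 = 7 d electrons.
With Δo > P the complex is low-spin.
That gives t₂g⁶ eg¹.
Orbital CFSE = -1.8Δo = -1.8 × 289 = -520 kJ/mol.
Excess pairs vs high-spin: 3 − 2 = 1; pairing cost = +197 kJ/mol.
Net CFSE = -520 + 197 = -323 kJ/mol.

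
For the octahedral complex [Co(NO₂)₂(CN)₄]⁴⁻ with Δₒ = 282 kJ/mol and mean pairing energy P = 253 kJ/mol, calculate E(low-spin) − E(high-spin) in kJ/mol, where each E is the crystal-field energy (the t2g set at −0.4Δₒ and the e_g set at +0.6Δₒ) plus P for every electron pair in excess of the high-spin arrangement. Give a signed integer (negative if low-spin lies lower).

-29

Ligand charges: 2×(-1) from NO₂⁻ and 4×(-1) from CN⁻ sum to -6; with overall charge -4, Co is +2.
Co is in group 9, so Co²⁺ is d⁷ (9 − 2 = 7).
In the high-spin limit (t2g^5 e_g^2) the orbital term is -0.8Δₒ = -226 kJ/mol, with no excess pairing.
Low-spin t2g^6 e_g^1 gives -1.8Δₒ = -508 kJ/mol, but forming 1 extra pair costs 1P = 253 kJ/mol, so E(LS) = -508 + 253 = -255 kJ/mol.
Thus E(LS) − E(HS) = -29 kJ/mol.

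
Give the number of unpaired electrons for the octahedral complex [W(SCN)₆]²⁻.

Each SCN⁻ contributes -1; 6 × (-1) = -6. With overall charge -2, W is in the +4 oxidation state.
Group 6 minus oxidation state +4 gives a d² configuration for W⁴⁺.
For octahedral d² the high- and low-spin configurations coincide.
Configuration: t2g^2 e_g^0, giving 2 unpaired electrons.

2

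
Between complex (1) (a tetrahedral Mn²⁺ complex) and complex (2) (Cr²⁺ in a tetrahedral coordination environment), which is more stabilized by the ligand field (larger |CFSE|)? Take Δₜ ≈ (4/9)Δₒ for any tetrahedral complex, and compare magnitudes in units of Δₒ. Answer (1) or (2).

(1): Mn sits in group 7; removing 2 electrons leaves Mn²⁺ with 7 − 2 = 5 d electrons; With tetrahedral geometry the complex is necessarily high-spin; e^2 t2^3, CFSE = 0.0Δₜ ≈ 0.00Δₒ.
(2): Cr²⁺: group 6, so d-count = 6 − 2 = 4; Tetrahedral fields are weak (Δₜ ≈ 4/9 Δₒ), so electrons fill high-spin; e^2 t2^2, CFSE = -0.4Δₜ ≈ -0.18Δₒ.
So (2) has the larger |CFSE|.

(2)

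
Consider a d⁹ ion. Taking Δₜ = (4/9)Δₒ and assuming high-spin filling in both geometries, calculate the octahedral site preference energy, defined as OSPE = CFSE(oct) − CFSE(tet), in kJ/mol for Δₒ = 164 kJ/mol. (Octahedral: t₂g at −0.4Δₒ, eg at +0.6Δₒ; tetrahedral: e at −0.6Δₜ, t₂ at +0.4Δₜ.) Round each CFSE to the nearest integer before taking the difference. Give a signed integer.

In an octahedral site d⁹ (HS) is t₂g⁶ eg³, giving CFSE(oct) = -0.6Δₒ = -98 kJ/mol.
In a tetrahedral site the filling is e⁴ t₂⁵: CFSE(tet) = -0.4Δₜ = -0.4 × (4/9)(164) = -29 kJ/mol.
OSPE = -98 − (-29) = -69 kJ/mol.

-69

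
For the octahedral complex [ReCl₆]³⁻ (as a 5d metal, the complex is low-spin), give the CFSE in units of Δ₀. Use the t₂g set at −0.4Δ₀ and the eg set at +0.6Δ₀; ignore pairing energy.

Each Cl⁻ contributes -1; 6 × (-1) = -6. With overall charge -3, Re is in the +3 oxidation state.
Group 7 minus oxidation state +3 gives a d⁴ configuration for Re³⁺.
Configuration: t₂g⁴ eg⁰.
CFSE = 4(-0.4Δ₀) + 0(0.6Δ₀) = -1.6Δ₀ + 0.0Δ₀ = -1.6Δ₀.

-1.6 Δ₀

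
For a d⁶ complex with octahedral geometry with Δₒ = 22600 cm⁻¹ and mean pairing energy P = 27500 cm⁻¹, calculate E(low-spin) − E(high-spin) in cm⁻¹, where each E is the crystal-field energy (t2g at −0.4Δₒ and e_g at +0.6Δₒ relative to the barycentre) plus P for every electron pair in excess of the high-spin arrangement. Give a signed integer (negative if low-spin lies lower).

High-spin d⁶ fills as t2g^4 e_g^2 with CFSE 4(−0.4) + 2(+0.6) = -0.4Δₒ = -9040 cm⁻¹.
Low-spin: t2g^6 e_g^0, orbital CFSE = -2.4Δₒ = -54240 cm⁻¹; plus 2 excess pairs × P = +55000 cm⁻¹; total 760 cm⁻¹.
Thus E(LS) − E(HS) = 9800 cm⁻¹.

9800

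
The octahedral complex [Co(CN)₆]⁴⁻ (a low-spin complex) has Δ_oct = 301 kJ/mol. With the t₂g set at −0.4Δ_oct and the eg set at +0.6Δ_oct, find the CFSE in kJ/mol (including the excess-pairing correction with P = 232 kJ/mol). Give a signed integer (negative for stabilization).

Each CN⁻ contributes -1; 6 × (-1) = -6. With overall charge -4, Co is in the +2 oxidation state.
Co sits in group 9; removing 2 electrons leaves Co²⁺ with 9 − 2 = 7 d electrons.
The d⁷ electrons fill as t₂g⁶ eg¹.
Orbital CFSE = 6(-0.4) + 1(0.6) = -1.8Δ_oct = -1.8 × 301 = -542 kJ/mol.
Pairing penalty: 3 pairs vs 2 in the high-spin reference → 1 extra × P = 232 kJ/mol.
Overall CFSE = -542 + 232 = -310 kJ/mol.

-310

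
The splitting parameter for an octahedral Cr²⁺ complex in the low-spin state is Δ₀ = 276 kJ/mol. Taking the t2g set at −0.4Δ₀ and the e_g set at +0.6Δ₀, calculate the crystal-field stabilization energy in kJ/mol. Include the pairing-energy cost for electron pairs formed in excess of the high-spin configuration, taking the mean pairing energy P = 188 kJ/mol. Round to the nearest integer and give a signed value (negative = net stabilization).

-254

Cr is in group 6, so Cr²⁺ is d⁴ (6 − 2 = 4).
The d⁴ electrons fill as t2g^4 e_g^0.
Orbital CFSE = 4(-0.4) + 0(0.6) = -1.6Δ₀ = -1.6 × 276 = -442 kJ/mol.
Relative to high-spin t2g^3 e_g^1 (0 paired), the low-spin configuration has 1 additional pair, contributing +1 × 188 = +188 kJ/mol.
Combining: -442 + 188 = -254 kJ/mol.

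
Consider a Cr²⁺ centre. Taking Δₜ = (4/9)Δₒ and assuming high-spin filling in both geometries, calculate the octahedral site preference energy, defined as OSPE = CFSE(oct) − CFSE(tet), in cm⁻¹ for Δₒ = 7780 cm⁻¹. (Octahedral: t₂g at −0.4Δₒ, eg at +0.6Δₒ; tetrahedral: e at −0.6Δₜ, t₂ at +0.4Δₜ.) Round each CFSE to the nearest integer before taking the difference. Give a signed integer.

Group 6 minus oxidation state +2 gives a d⁴ configuration for Cr²⁺.
Octahedral (high-spin): t2g^3 e_g^1, CFSE = 3(−0.4) + 1(+0.6) = -0.6Δₒ = -0.6 × 7780 = -4668 cm⁻¹.
Tetrahedral: e^2 t2^2, CFSE = 2(−0.6) + 2(+0.4) = -0.4Δₜ = -0.4 × (4/9) × 7780 = -1383 cm⁻¹.
Subtracting, OSPE = -4668 − (-1383) = -3285 cm⁻¹.

-3285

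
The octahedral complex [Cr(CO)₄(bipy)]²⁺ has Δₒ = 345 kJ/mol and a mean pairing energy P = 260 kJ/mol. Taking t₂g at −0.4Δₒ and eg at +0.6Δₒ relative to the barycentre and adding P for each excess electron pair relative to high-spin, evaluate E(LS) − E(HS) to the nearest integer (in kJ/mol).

-85

Ligand charges: 4×(+0) from CO and 1×(+0) from bipy sum to +0; with overall charge +2, Cr is +2.
Cr sits in group 6; removing 2 electrons leaves Cr²⁺ with 6 − 2 = 4 d electrons.
In the high-spin limit (t₂g³ eg¹) the orbital term is -0.6Δₒ = -207 kJ/mol, with no excess pairing.
For low-spin the configuration is t₂g⁴ eg⁰: orbital energy -1.6 × 345 = -552 kJ/mol, and 1 additional pair relative to high-spin adds 260 kJ/mol, giving -292 kJ/mol.
Thus E(LS) − E(HS) = -85 kJ/mol.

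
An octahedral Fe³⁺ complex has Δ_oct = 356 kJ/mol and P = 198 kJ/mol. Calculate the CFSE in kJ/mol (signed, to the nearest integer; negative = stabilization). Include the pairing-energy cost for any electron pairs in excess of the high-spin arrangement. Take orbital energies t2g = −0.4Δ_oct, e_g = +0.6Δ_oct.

-316

Group 8 minus oxidation state +3 gives a d⁵ configuration for Fe³⁺.
Δ_oct > P, so pairing is preferred: the ground state is low-spin.
Configuration: t2g^5 e_g^0.
Orbital CFSE = -2.0Δ_oct = -2.0 × 356 = -712 kJ/mol.
Excess pairs vs high-spin: 2 − 0 = 2; pairing cost = +396 kJ/mol.
Net CFSE = -712 + 396 = -316 kJ/mol.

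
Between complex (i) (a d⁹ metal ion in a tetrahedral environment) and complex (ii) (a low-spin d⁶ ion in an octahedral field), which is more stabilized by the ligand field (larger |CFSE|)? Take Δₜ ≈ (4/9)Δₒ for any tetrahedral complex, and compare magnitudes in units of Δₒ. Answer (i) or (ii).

(ii)

(i): Tetrahedral fields are weak (Δₜ ≈ 4/9 Δₒ), so electrons fill high-spin; e⁴ t₂⁵, CFSE = -0.4Δₜ ≈ -0.18Δₒ.
(ii): t2g^6 e_g^0, CFSE = -2.4Δₒ.
So (ii) has the larger |CFSE|.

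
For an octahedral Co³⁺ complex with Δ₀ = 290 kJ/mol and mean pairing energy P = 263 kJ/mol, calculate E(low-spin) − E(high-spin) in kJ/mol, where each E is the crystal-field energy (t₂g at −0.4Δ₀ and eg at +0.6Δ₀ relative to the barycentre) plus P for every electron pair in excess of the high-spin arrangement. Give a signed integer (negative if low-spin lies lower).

Co sits in group 9; removing 3 electrons leaves Co³⁺ with 9 − 3 = 6 d electrons.
High-spin d⁶ fills as t₂g⁴ eg² with CFSE 4(−0.4) + 2(+0.6) = -0.4Δ₀ = -116 kJ/mol.
Low-spin: t₂g⁶ eg⁰, orbital CFSE = -2.4Δ₀ = -696 kJ/mol; plus 2 excess pairs × P = +526 kJ/mol; total -170 kJ/mol.
E(LS) − E(HS) = -170 − (-116) = -54 kJ/mol.

-54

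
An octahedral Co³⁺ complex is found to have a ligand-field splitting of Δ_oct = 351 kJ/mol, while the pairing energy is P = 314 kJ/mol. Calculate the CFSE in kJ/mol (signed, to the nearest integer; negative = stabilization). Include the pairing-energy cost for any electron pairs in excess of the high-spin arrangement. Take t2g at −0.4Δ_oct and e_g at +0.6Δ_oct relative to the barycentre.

Co³⁺: group 9, so d-count = 9 − 3 = 6.
Since Δ_oct = 351 kJ/mol > P = 314 kJ/mol, the complex adopts the low-spin configuration.
Configuration: t2g^6 e_g^0.
Orbital CFSE = -2.4Δ_oct = -2.4 × 351 = -842 kJ/mol.
Excess pairs vs high-spin: 3 − 1 = 2; pairing cost = +628 kJ/mol.
Net CFSE = -842 + 628 = -214 kJ/mol.

-214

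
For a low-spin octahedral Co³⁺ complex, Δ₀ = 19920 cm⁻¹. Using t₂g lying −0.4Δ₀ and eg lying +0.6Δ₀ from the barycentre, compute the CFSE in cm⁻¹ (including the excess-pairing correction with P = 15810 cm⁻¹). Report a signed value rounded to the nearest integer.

Co³⁺: group 9, so d-count = 9 − 3 = 6.
The d⁶ electrons fill as t₂g⁶ eg⁰.
CFSE(orbital) = 6×(-0.4Δ₀) + 0×(0.6Δ₀) = -2.4Δ₀; with Δ₀ = 19920 cm⁻¹ that is -47808 cm⁻¹.
Relative to high-spin t₂g⁴ eg² (1 paired), the low-spin configuration has 2 additional pairs, contributing +2 × 15810 = +31620 cm⁻¹.
Combining: -47808 + 31620 = -16188 cm⁻¹.

-16188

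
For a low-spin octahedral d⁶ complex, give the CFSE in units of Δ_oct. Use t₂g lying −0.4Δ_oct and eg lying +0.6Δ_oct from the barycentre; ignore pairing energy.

Configuration: t₂g⁶ eg⁰.
CFSE = 6(-0.4Δ_oct) + 0(0.6Δ_oct) = -2.4Δ_oct + 0.0Δ_oct = -2.4Δ_oct.

-2.4 Δ_oct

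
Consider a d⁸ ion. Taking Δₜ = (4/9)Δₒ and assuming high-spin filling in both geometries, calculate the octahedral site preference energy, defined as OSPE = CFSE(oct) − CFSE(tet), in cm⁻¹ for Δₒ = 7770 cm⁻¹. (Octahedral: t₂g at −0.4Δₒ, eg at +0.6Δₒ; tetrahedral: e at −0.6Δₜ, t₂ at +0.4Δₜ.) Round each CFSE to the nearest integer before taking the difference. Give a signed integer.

Octahedral high-spin t₂g⁶ eg²: CFSE = -1.2 × 7770 = -9324 cm⁻¹.
Tetrahedral: e⁴ t₂⁴, CFSE = 4(−0.6) + 4(+0.4) = -0.8Δₜ = -0.8 × (4/9) × 7770 = -2763 cm⁻¹.
OSPE = CFSE(oct) − CFSE(tet) = -9324 − (-2763) = -6561 cm⁻¹.

-6561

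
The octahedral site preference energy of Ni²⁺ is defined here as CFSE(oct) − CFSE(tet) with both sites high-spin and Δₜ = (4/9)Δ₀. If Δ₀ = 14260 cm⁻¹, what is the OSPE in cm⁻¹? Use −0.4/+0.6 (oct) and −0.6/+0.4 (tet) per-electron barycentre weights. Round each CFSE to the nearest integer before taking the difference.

Ni²⁺: group 10, so d-count = 10 − 2 = 8.
In an octahedral site d⁸ (HS) is t₂g⁶ eg², giving CFSE(oct) = -1.2Δ₀ = -17112 cm⁻¹.
Tetrahedral e⁴ t₂⁴ gives -0.8Δₜ = -0.8 × (4/9) × 14260 = -5070 cm⁻¹.
Subtracting, OSPE = -17112 − (-5070) = -12042 cm⁻¹.

-12042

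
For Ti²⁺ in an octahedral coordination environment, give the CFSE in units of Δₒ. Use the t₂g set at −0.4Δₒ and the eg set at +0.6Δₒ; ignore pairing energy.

Group 4 minus oxidation state +2 gives a d² configuration for Ti²⁺.
Configuration: t₂g² eg⁰.
CFSE = 2(-0.4Δₒ) + 0(0.6Δₒ) = -0.8Δₒ + 0.0Δₒ = -0.8Δₒ.

-0.8 Δₒ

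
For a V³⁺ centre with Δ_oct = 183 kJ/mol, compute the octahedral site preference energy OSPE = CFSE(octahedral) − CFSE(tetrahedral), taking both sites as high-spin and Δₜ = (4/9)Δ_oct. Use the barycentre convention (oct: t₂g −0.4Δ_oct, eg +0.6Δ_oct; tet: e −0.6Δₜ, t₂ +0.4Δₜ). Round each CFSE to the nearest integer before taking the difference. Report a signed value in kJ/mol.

-48

Group 5 minus oxidation state +3 gives a d² configuration for V³⁺.
Octahedral high-spin t₂g² eg⁰: CFSE = -0.8 × 183 = -146 kJ/mol.
In a tetrahedral site the filling is e² t₂⁰: CFSE(tet) = -1.2Δₜ = -1.2 × (4/9)(183) = -98 kJ/mol.
Subtracting, OSPE = -146 − (-98) = -48 kJ/mol.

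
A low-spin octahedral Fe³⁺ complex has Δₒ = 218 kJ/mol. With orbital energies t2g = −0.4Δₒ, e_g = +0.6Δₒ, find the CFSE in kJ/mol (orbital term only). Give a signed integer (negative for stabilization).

-436

Fe³⁺: group 8, so d-count = 8 − 3 = 5.
The d⁵ electrons fill as t2g^5 e_g^0.
CFSE(orbital) = 5×(-0.4Δₒ) + 0×(0.6Δₒ) = -2.0Δₒ; with Δₒ = 218 kJ/mol that is -436 kJ/mol.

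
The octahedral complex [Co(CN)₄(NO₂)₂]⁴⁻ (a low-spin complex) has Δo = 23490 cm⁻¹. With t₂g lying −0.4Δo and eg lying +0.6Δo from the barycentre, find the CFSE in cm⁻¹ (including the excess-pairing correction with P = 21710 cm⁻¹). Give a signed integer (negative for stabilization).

-20572

Ligand charges: 4×(-1) from CN⁻ and 2×(-1) from NO₂⁻ sum to -6; with overall charge -4, Co is +2.
Co²⁺: group 9, so d-count = 9 − 2 = 7.
The d⁷ electrons fill as t₂g⁶ eg¹.
Orbital CFSE = 6(-0.4) + 1(0.6) = -1.8Δo = -1.8 × 23490 = -42282 cm⁻¹.
High-spin d⁷ would be t₂g⁵ eg² with 2 pairs; low-spin has 3, so 1 excess pair costs +1P = +21710 cm⁻¹.
Combining: -42282 + 21710 = -20572 cm⁻¹.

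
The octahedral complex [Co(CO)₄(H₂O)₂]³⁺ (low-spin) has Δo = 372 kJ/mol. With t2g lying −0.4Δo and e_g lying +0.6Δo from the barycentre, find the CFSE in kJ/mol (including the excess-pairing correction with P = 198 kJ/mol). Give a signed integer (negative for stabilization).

-497

Ligand charges: 4×(+0) from CO and 2×(+0) from H₂O sum to +0; with overall charge +3, Co is +3.
Co sits in group 9; removing 3 electrons leaves Co³⁺ with 9 − 3 = 6 d electrons.
The d⁶ electrons fill as t2g^6 e_g^0.
CFSE(orbital) = 6×(-0.4Δo) + 0×(0.6Δo) = -2.4Δo; with Δo = 372 kJ/mol that is -893 kJ/mol.
High-spin d⁶ would be t2g^4 e_g^2 with 1 pair; low-spin has 3, so 2 excess pairs cost +2P = +396 kJ/mol.
Overall CFSE = -893 + 396 = -497 kJ/mol.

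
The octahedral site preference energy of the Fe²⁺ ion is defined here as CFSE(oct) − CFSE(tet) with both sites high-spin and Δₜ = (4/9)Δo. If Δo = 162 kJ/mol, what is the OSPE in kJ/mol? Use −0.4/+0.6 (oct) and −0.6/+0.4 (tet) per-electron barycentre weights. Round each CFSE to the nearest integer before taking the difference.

-22

Group 8 minus oxidation state +2 gives a d⁶ configuration for Fe²⁺.
Octahedral high-spin t₂g⁴ eg²: CFSE = -0.4 × 162 = -65 kJ/mol.
In a tetrahedral site the filling is e³ t₂³: CFSE(tet) = -0.6Δₜ = -0.6 × (4/9)(162) = -43 kJ/mol.
OSPE = -65 − (-43) = -22 kJ/mol.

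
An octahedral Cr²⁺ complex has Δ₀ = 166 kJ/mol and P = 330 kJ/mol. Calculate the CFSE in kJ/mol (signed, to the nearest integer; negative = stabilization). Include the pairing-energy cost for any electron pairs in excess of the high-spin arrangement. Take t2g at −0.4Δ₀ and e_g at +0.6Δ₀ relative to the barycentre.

-100

Group 6 minus oxidation state +2 gives a d⁴ configuration for Cr²⁺.
Since Δ₀ = 166 kJ/mol < P = 330 kJ/mol, the complex adopts the high-spin configuration.
Filling d⁴ accordingly: t2g^3 e_g^1.
Orbital CFSE = -0.6Δ₀ = -0.6 × 166 = -100 kJ/mol.
High-spin has no excess pairs, so no pairing correction applies.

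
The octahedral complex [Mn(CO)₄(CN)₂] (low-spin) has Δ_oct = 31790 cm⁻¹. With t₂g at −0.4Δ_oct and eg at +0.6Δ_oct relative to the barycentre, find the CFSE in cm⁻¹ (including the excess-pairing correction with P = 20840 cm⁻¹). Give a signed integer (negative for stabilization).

Ligand charges: 4×(+0) from CO and 2×(-1) from CN⁻ sum to -2; with overall charge +0, Mn is +2.
Mn is in group 7, so Mn²⁺ is d⁵ (7 − 2 = 5).
Configuration: t₂g⁵ eg⁰.
Orbital CFSE = 5(-0.4) + 0(0.6) = -2.0Δ_oct = -2.0 × 31790 = -63580 cm⁻¹.
Pairing penalty: 2 pairs vs 0 in the high-spin reference → 2 extra × P = 41680 cm⁻¹.
Net CFSE = -63580 + 41680 = -21900 cm⁻¹.

-21900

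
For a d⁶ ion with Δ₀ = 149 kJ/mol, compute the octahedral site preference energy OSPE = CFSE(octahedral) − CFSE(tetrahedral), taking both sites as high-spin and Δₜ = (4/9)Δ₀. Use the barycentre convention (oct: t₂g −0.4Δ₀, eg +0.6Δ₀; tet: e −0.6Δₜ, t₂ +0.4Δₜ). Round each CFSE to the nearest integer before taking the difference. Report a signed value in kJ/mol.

In an octahedral site d⁶ (HS) is t2g^4 e_g^2, giving CFSE(oct) = -0.4Δ₀ = -60 kJ/mol.
Tetrahedral: e^3 t2^3, CFSE = 3(−0.6) + 3(+0.4) = -0.6Δₜ = -0.6 × (4/9) × 149 = -40 kJ/mol.
OSPE = -60 − (-40) = -20 kJ/mol.

-20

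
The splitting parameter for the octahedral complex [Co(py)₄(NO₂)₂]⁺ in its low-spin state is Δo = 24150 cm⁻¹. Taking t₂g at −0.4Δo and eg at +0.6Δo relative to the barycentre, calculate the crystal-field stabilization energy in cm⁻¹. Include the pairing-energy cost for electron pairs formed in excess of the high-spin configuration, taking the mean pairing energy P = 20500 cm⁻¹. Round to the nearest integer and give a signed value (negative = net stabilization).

-16960

Ligand charges: 4×(+0) from py and 2×(-1) from NO₂⁻ sum to -2; with overall charge +1, Co is +3.
Group 9 minus oxidation state +3 gives a d⁶ configuration for Co³⁺.
The d⁶ electrons fill as t₂g⁶ eg⁰.
The orbital stabilization is -2.4Δo = -2.4 × 24150 = -57960 cm⁻¹.
Relative to high-spin t₂g⁴ eg² (1 paired), the low-spin configuration has 2 additional pairs, contributing +2 × 20500 = +41000 cm⁻¹.
Combining: -57960 + 41000 = -16960 cm⁻¹.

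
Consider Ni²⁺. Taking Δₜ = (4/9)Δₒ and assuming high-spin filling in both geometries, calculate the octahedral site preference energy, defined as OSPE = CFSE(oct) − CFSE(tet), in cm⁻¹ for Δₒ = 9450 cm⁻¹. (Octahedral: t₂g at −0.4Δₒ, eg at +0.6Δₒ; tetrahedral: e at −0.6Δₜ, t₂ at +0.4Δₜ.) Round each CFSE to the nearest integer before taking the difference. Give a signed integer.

Ni sits in group 10; removing 2 electrons leaves Ni²⁺ with 10 − 2 = 8 d electrons.
In an octahedral site d⁸ (HS) is t₂g⁶ eg², giving CFSE(oct) = -1.2Δₒ = -11340 cm⁻¹.
Tetrahedral e⁴ t₂⁴ gives -0.8Δₜ = -0.8 × (4/9) × 9450 = -3360 cm⁻¹.
Subtracting, OSPE = -11340 − (-3360) = -7980 cm⁻¹.

-7980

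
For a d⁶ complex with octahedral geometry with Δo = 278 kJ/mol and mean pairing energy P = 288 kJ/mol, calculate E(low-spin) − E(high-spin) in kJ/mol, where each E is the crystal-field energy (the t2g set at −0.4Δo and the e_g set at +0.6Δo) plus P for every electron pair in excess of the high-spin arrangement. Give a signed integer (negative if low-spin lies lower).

High-spin: t2g^4 e_g^2, CFSE = -0.4Δo = -111 kJ/mol.
Low-spin: t2g^6 e_g^0, orbital CFSE = -2.4Δo = -667 kJ/mol; plus 2 excess pairs × P = +576 kJ/mol; total -91 kJ/mol.
E(LS) − E(HS) = -91 − (-111) = 20 kJ/mol.

20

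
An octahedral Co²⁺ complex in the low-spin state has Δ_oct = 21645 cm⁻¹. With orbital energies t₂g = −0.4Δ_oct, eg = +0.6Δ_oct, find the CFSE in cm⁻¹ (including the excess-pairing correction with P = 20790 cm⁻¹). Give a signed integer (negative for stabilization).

Co sits in group 9; removing 2 electrons leaves Co²⁺ with 9 − 2 = 7 d electrons.
The d⁷ electrons fill as t₂g⁶ eg¹.
CFSE(orbital) = 6×(-0.4Δ_oct) + 1×(0.6Δ_oct) = -1.8Δ_oct; with Δ_oct = 21645 cm⁻¹ that is -38961 cm⁻¹.
Relative to high-spin t₂g⁵ eg² (2 paired), the low-spin configuration has 1 additional pair, contributing +1 × 20790 = +20790 cm⁻¹.
Combining: -38961 + 20790 = -18171 cm⁻¹.

-18171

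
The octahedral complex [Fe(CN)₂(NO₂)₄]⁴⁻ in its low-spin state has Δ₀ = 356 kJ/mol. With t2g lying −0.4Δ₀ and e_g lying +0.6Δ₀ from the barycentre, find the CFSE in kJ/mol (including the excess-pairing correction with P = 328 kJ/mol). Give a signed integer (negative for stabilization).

Ligand charges: 2×(-1) from CN⁻ and 4×(-1) from NO₂⁻ sum to -6; with overall charge -4, Fe is +2.
Fe is in group 8, so Fe²⁺ is d⁶ (8 − 2 = 6).
The d⁶ electrons fill as t2g^6 e_g^0.
Orbital CFSE = 6(-0.4) + 0(0.6) = -2.4Δ₀ = -2.4 × 356 = -854 kJ/mol.
Relative to high-spin t2g^4 e_g^2 (1 paired), the low-spin configuration has 2 additional pairs, contributing +2 × 328 = +656 kJ/mol.
Overall CFSE = -854 + 656 = -198 kJ/mol.

-198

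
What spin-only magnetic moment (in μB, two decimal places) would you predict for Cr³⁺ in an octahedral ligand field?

3.87 μB

Group 6 minus oxidation state +3 gives a d³ configuration for Cr³⁺.
Configuration: t2g^3 e_g^0 → 3 unpaired electrons.
μ(spin-only) = √[3(3+2)] = √15 ≈ 3.87 μB.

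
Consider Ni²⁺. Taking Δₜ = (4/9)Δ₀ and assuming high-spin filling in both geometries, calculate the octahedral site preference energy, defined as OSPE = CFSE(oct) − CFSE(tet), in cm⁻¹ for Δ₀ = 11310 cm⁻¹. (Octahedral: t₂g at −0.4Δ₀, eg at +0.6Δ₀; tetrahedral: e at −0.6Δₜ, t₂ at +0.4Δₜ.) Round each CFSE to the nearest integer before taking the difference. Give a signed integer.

-9551

Ni²⁺: group 10, so d-count = 10 − 2 = 8.
Octahedral high-spin t2g^6 e_g^2: CFSE = -1.2 × 11310 = -13572 cm⁻¹.
Tetrahedral: e^4 t2^4, CFSE = 4(−0.6) + 4(+0.4) = -0.8Δₜ = -0.8 × (4/9) × 11310 = -4021 cm⁻¹.
Subtracting, OSPE = -13572 − (-4021) = -9551 cm⁻¹.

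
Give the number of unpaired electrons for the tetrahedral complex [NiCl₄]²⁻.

2

Each Cl⁻ contributes -1; 4 × (-1) = -4. With overall charge -2, Ni is in the +2 oxidation state.
Group 10 minus oxidation state +2 gives a d⁸ configuration for Ni²⁺.
Tetrahedral fields are weak (Δₜ ≈ 4/9 Δₒ), so electrons fill high-spin.
Configuration: e⁴ t₂⁴, giving 2 unpaired electrons.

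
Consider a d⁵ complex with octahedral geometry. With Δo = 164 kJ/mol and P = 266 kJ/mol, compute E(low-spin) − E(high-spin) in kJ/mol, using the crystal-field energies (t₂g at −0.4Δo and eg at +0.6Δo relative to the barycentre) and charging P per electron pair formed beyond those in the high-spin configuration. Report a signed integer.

In the high-spin limit (t₂g³ eg²) the orbital term is 0.0Δo = 0 kJ/mol, with no excess pairing.
Low-spin t₂g⁵ eg⁰ gives -2.0Δo = -328 kJ/mol, but forming 2 extra pairs costs 2P = 532 kJ/mol, so E(LS) = -328 + 532 = 204 kJ/mol.
The difference is 204 − (0) = 204 kJ/mol, so high-spin lies lower.

204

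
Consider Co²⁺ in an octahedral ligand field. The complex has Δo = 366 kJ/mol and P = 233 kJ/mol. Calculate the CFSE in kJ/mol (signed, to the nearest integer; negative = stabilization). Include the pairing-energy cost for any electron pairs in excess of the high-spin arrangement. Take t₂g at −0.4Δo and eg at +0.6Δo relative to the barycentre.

Group 9 minus oxidation state +2 gives a d⁷ configuration for Co²⁺.
With Δo > P the complex is low-spin.
That gives t₂g⁶ eg¹.
Orbital CFSE = -1.8Δo = -1.8 × 366 = -659 kJ/mol.
Excess pairs vs high-spin: 3 − 2 = 1; pairing cost = +233 kJ/mol.
Net CFSE = -659 + 233 = -426 kJ/mol.

-426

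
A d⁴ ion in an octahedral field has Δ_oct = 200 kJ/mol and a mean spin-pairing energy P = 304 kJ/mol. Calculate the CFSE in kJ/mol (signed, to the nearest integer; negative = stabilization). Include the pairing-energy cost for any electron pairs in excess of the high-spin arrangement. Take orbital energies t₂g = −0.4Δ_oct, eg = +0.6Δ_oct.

-120

Here Δ_oct < P (200 < 304), so the high-spin state is favoured.
That gives t₂g³ eg¹.
Orbital CFSE = -0.6Δ_oct = -0.6 × 200 = -120 kJ/mol.
High-spin has no excess pairs, so no pairing correction applies.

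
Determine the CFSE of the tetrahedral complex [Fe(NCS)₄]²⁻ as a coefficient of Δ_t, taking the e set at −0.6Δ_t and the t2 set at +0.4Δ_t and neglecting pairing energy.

-0.6 Δ_t

Each NCS⁻ contributes -1; 4 × (-1) = -4. With overall charge -2, Fe is in the +2 oxidation state.
Fe²⁺: group 8, so d-count = 8 − 2 = 6.
Tetrahedral fields are weak (Δₜ ≈ 4/9 Δₒ), so electrons fill high-spin.
Configuration: e^3 t2^3.
CFSE = 3(-0.6Δ_t) + 3(0.4Δ_t) = -1.8Δ_t + 1.2Δ_t = -0.6Δ_t.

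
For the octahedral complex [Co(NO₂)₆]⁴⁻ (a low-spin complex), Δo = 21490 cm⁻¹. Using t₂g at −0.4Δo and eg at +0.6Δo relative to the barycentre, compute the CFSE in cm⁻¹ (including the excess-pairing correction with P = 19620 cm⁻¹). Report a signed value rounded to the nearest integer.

Each NO₂⁻ contributes -1; 6 × (-1) = -6. With overall charge -4, Co is in the +2 oxidation state.
Co sits in group 9; removing 2 electrons leaves Co²⁺ with 9 − 2 = 7 d electrons.
Configuration: t₂g⁶ eg¹.
The orbital stabilization is -1.8Δo = -1.8 × 21490 = -38682 cm⁻¹.
High-spin d⁷ would be t₂g⁵ eg² with 2 pairs; low-spin has 3, so 1 excess pair costs +1P = +19620 cm⁻¹.
Net CFSE = -38682 + 19620 = -19062 cm⁻¹.

-19062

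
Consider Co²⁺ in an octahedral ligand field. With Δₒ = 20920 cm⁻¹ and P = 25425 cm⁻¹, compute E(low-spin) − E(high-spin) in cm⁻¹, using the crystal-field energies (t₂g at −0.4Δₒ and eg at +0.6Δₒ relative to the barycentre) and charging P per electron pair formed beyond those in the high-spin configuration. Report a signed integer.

4505

Group 9 minus oxidation state +2 gives a d⁷ configuration for Co²⁺.
High-spin: t₂g⁵ eg², CFSE = -0.8Δₒ = -16736 cm⁻¹.
Low-spin t₂g⁶ eg¹ gives -1.8Δₒ = -37656 cm⁻¹, but forming 1 extra pair costs 1P = 25425 cm⁻¹, so E(LS) = -37656 + 25425 = -12231 cm⁻¹.
Thus E(LS) − E(HS) = 4505 cm⁻¹.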